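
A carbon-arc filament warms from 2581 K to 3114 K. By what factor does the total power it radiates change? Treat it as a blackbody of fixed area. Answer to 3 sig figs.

P₂/P₁ ≈ 2.12

P ∝ T⁴, so P₂/P₁ = (T₂/T₁)⁴ = (3114/2581)⁴ = (1.20651)⁴ = 2.12.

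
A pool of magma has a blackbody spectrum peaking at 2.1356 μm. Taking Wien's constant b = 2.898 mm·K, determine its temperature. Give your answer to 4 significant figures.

T ≈ 1357 K

Wien's law gives T = b/λ_max = (2.898×10⁻³ m·K)/(2.1356×10⁻⁶ m) = 1357 K.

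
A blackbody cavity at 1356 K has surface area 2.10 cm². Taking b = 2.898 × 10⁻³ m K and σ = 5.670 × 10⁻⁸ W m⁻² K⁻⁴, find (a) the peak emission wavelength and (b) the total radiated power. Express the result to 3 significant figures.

(a) λ_max = b/T = 2.898×10⁻³/1356 = 2.137×10⁻⁶ m = 2.14 μm.
Area A = 2.10 cm² = 2.10×10⁻⁴ m².
(b) P = σAT⁴ = 5.670×10⁻⁸×2.10×10⁻⁴×(1356)⁴ = 40.3 W.

λ_max ≈ 2.14 μm; P ≈ 40.3 W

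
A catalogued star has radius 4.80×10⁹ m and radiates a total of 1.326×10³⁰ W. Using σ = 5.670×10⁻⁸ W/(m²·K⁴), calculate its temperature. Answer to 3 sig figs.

Surface area A = 4πR² = 4π(4.80×10⁹ m)² = 2.89529×10²⁰ m².
P = σAT⁴ ⇒ T = (P/(σA))^(1/4) = (1.326×10³⁰/(5.670×10⁻⁸×2.89529×10²⁰))^(1/4) = 1.69×10⁴ K.

T ≈ 1.69×10⁴ K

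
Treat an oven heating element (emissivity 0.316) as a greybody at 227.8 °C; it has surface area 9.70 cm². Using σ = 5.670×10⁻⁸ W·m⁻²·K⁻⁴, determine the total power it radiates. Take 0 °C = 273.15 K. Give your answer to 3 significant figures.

T = 227.8 °C + 273.15 = 500.95 K.
Area A = 9.70 cm² = 9.70×10⁻⁴ m².
P = εσAT⁴ = 0.316 × 5.670×10⁻⁸ × 9.70×10⁻⁴ × (500.95)⁴ = 1.09 W.

P ≈ 1.09 W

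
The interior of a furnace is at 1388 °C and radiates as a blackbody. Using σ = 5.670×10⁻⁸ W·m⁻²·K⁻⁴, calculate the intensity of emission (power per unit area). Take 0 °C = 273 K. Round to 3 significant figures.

I ≈ 4.32×10⁵ W/m²

T = 1388 °C + 273 = 1661 K.
Stefan–Boltzmann: I = σT⁴ = 5.670×10⁻⁸ × (1661)⁴ = 4.32×10⁵ W/m².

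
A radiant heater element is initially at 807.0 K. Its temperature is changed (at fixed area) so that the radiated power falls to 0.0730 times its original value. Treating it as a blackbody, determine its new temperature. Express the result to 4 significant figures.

P ∝ T⁴, so T₂/T₁ = (P₂/P₁)^(1/4) = (0.0730)^(1/4) = 0.519793.
T₂ = 807.0 × 0.519793 = 419.5 K.

T₂ ≈ 419.5 K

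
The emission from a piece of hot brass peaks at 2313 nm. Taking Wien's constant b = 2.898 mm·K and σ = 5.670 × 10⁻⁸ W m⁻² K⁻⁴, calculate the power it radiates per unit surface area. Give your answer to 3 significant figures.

Wien's law: T = b/λ_max = 2.898×10⁻³/2.313×10⁻⁶ = 1252.92 K.
Then I = σT⁴ = 5.670×10⁻⁸×(1252.92)⁴ = 1.40×10⁵ W/m².

I ≈ 1.40×10⁵ W/m²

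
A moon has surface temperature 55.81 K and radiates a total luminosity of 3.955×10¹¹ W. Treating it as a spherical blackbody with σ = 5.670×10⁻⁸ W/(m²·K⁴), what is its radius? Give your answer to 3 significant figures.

R ≈ 2.39×10⁵ m

L = 4πR²σT⁴ ⇒ R = √(L/(4πσT⁴)).
σT⁴ = 0.550087 W/m², so R = √(3.955×10¹¹/(4π×0.550087)) = 2.39×10⁵ m.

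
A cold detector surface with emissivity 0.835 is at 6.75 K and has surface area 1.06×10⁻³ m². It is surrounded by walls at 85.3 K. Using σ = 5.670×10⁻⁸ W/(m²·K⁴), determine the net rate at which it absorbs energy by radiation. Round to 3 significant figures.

Area A = 1.06×10⁻³ m².
Net radiated power P_net = εσA(T⁴ − T₀⁴) = 0.835×5.670×10⁻⁸×1.06×10⁻³×(6.75⁴ − 85.3⁴).
T⁴ − T₀⁴ = 2075.94 − 5.29415×10⁷ = -5.29394×10⁷ K⁴, so P_net = -2.66×10⁻³ W — negative, meaning a net gain of 2.66×10⁻³ W.

Net gain ≈ 2.66×10⁻³ W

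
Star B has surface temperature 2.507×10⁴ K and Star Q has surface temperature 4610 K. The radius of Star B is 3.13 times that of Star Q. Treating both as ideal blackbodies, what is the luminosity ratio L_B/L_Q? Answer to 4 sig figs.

L_B/L_Q ≈ 8568

L ∝ R²T⁴, so L_B/L_Q = (R_B/R_Q)²(T_B/T_Q)⁴ = (3.13)² × (2.507×10⁴/4610)⁴ = 9.7969 × 874.608 = 8568.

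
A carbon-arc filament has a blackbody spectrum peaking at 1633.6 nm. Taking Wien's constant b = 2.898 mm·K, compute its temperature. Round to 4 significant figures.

T ≈ 1774 K

Wien's law gives T = b/λ_max = (2.898×10⁻³ m·K)/(1.6336×10⁻⁶ m) = 1774 K.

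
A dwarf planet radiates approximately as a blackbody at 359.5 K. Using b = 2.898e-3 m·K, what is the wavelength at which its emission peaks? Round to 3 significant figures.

Wien's displacement law: λ_max = b/T = (2.898×10⁻³ m·K)/(359.5 K) = 8.061×10⁻⁶ m.
That is 8.06 μm, in the infrared range.

λ_max ≈ 8.06 μm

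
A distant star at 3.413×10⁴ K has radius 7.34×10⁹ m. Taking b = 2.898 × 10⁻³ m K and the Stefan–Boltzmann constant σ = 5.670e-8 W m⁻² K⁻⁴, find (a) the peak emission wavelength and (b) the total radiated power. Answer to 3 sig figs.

λ_max ≈ 84.9 nm; P ≈ 5.21×10³¹ W

(a) λ_max = b/T = 2.898×10⁻³/3.413×10⁴ = 8.491×10⁻⁸ m = 84.9 nm.
Surface area A = 4πR² = 4π(7.34×10⁹ m)² = 6.77021×10²⁰ m².
(b) P = σAT⁴ = 5.670×10⁻⁸×6.77021×10²⁰×(3.413×10⁴)⁴ = 5.21×10³¹ W.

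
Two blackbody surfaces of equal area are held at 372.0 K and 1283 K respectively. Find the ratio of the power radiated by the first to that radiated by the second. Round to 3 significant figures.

With equal areas, P₁/P₂ = (T₁/T₂)⁴ = (372.0/1283)⁴ = 7.07×10⁻³.

P₁/P₂ ≈ 7.07×10⁻³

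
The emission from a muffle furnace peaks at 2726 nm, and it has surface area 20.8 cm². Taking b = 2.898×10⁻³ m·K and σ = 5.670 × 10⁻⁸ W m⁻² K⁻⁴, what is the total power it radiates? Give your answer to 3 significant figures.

Wien's law: T = b/λ_max = 2.898×10⁻³/2.726×10⁻⁶ = 1063.10 K.
Area A = 20.8 cm² = 2.08×10⁻³ m².
Then P = σAT⁴ = 5.670×10⁻⁸×2.08×10⁻³×(1063.10)⁴ = 151 W.

P ≈ 151 W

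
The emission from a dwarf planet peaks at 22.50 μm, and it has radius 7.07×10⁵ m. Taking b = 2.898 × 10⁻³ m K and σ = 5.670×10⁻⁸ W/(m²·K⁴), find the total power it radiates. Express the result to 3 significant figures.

P ≈ 9.80×10¹³ W

Wien's law: T = b/λ_max = 2.898×10⁻³/2.250×10⁻⁵ = 128.800 K.
Surface area A = 4πR² = 4π(7.07×10⁵ m)² = 6.28129×10¹² m².
Then P = σAT⁴ = 5.670×10⁻⁸×6.28129×10¹²×(128.800)⁴ = 9.80×10¹³ W.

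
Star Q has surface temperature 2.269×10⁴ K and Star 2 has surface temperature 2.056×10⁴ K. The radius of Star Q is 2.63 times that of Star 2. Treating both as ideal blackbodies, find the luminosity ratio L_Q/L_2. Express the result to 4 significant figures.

L_Q/L_2 ≈ 10.26

L ∝ R²T⁴, so L_Q/L_2 = (R_Q/R_2)²(T_Q/T_2)⁴ = (2.63)² × (2.269×10⁴/2.056×10⁴)⁴ = 6.9169 × 1.48336 = 10.26.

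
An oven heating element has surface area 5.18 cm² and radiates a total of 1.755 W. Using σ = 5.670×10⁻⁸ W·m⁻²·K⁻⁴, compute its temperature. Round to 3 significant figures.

Area A = 5.18 cm² = 5.18×10⁻⁴ m².
P = σAT⁴ ⇒ T = (P/(σA))^(1/4) = (1.755/(5.670×10⁻⁸×5.18×10⁻⁴))^(1/4) = 494 K.

T ≈ 494 K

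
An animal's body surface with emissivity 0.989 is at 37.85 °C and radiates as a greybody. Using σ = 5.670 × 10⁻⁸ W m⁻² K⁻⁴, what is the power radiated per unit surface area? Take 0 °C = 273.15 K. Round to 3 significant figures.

T = 37.85 °C + 273.15 = 311.00 K.
Stefan–Boltzmann: I = εσT⁴ = 0.989 × 5.670×10⁻⁸ × (311.00)⁴ = 525 W/m².

I ≈ 525 W/m²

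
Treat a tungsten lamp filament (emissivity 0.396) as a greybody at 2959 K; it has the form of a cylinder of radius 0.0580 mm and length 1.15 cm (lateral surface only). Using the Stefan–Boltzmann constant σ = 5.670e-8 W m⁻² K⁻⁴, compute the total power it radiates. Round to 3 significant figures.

P ≈ 7.21 W

Lateral area A = 2πrL = 2π×5.80×10⁻⁵×0.0115 = 4.19088×10⁻⁶ m².
P = εσAT⁴ = 0.396 × 5.670×10⁻⁸ × 4.19088×10⁻⁶ × (2959)⁴ = 7.21 W.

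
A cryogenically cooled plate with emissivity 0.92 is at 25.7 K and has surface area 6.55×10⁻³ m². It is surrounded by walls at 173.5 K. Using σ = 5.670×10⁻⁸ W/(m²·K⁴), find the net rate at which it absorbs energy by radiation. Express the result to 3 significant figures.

Net gain ≈ 0.309 W

Area A = 6.55×10⁻³ m².
Net radiated power P_net = εσA(T⁴ − T₀⁴) = 0.92×5.670×10⁻⁸×6.55×10⁻³×(25.7⁴ − 173.5⁴).
T⁴ − T₀⁴ = 4.36247×10⁵ − 9.06145×10⁸ = -9.05709×10⁸ K⁴, so P_net = -0.309 W — negative, meaning a net gain of 0.309 W.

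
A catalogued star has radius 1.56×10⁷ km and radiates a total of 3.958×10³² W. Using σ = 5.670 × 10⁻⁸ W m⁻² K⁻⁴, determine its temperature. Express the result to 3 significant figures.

T ≈ 3.89×10⁴ K

Surface area A = 4πR² = 4π(1.56×10¹⁰ m)² = 3.05815×10²¹ m².
P = σAT⁴ ⇒ T = (P/(σA))^(1/4) = (3.958×10³²/(5.670×10⁻⁸×3.05815×10²¹))^(1/4) = 3.89×10⁴ K.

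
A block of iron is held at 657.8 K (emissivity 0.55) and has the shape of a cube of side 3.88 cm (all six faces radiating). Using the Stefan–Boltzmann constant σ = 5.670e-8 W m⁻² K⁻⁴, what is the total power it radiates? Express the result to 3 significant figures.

Area A = 6s² = 6×(0.0388 m)² = 9.03264×10⁻³ m².
P = εσAT⁴ = 0.55 × 5.670×10⁻⁸ × 9.03264×10⁻³ × (657.8)⁴ = 52.7 W.

P ≈ 52.7 W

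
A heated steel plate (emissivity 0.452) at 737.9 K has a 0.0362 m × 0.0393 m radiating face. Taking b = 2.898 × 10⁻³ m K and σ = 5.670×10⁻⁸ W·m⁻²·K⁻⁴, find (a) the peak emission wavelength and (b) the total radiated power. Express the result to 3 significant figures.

(a) λ_max = b/T = 2.898×10⁻³/737.9 = 3.927×10⁻⁶ m = 3.93 μm.
Area A = 0.0362 × 0.0393 = 1.42266×10⁻³ m².
(b) P = εσAT⁴ = 0.452×5.670×10⁻⁸×1.42266×10⁻³×(737.9)⁴ = 10.8 W.

λ_max ≈ 3.93 μm; P ≈ 10.8 W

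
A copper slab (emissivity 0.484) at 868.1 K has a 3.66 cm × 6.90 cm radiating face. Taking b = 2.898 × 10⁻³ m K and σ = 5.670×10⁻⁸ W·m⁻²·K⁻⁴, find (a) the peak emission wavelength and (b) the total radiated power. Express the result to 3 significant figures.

(a) λ_max = b/T = 2.898×10⁻³/868.1 = 3.338×10⁻⁶ m = 3.34 μm.
Area A = 0.0366 × 0.0690 = 2.5254×10⁻³ m².
(b) P = εσAT⁴ = 0.484×5.670×10⁻⁸×2.5254×10⁻³×(868.1)⁴ = 39.4 W.

λ_max ≈ 3.34 μm; P ≈ 39.4 W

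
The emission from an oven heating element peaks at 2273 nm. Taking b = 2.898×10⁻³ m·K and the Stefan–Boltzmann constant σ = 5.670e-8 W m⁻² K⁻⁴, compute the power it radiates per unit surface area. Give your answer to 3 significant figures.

Wien's law: T = b/λ_max = 2.898×10⁻³/2.273×10⁻⁶ = 1274.97 K.
Then I = σT⁴ = 5.670×10⁻⁸×(1274.97)⁴ = 1.50×10⁵ W/m².

I ≈ 1.50×10⁵ W/m²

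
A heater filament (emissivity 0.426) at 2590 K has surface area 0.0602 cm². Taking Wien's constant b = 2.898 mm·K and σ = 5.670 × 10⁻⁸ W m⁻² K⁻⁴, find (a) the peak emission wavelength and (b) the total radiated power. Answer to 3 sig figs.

λ_max ≈ 1.12 μm; P ≈ 6.54 W

(a) λ_max = b/T = 2.898×10⁻³/2590 = 1.119×10⁻⁶ m = 1.12 μm.
Area A = 0.0602 cm² = 6.02×10⁻⁶ m².
(b) P = εσAT⁴ = 0.426×5.670×10⁻⁸×6.02×10⁻⁶×(2590)⁴ = 6.54 W.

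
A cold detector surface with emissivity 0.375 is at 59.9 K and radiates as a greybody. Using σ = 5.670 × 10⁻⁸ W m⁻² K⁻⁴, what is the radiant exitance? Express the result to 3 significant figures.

Stefan–Boltzmann: I = εσT⁴ = 0.375 × 5.670×10⁻⁸ × (59.9)⁴ = 0.274 W/m².

I ≈ 0.274 W/m²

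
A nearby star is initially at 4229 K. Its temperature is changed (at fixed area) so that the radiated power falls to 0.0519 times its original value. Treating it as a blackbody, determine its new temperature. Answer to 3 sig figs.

T₂ ≈ 2.02×10³ K

P ∝ T⁴, so T₂/T₁ = (P₂/P₁)^(1/4) = (0.0519)^(1/4) = 0.477300.
T₂ = 4229 × 0.477300 = 2.02×10³ K.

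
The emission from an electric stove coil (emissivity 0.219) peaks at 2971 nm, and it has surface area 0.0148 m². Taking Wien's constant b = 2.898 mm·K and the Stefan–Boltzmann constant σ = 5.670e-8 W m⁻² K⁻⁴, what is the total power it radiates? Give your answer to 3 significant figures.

P ≈ 166 W

Wien's law: T = b/λ_max = 2.898×10⁻³/2.971×10⁻⁶ = 975.429 K.
Area A = 0.0148 m².
Then P = εσAT⁴ = 0.219×5.670×10⁻⁸×0.0148×(975.429)⁴ = 166 W.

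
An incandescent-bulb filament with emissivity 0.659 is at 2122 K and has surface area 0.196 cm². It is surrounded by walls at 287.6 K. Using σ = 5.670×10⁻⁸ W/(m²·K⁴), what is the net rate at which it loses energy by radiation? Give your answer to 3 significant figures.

Net loss ≈ 14.8 W

Area A = 0.196 cm² = 1.96×10⁻⁵ m².
Net radiated power P_net = εσA(T⁴ − T₀⁴) = 0.659×5.670×10⁻⁸×1.96×10⁻⁵×(2122⁴ − 287.6⁴).
T⁴ − T₀⁴ = 2.02760×10¹³ − 6.84157×10⁹ = 2.02692×10¹³ K⁴, so P_net = 14.8 W.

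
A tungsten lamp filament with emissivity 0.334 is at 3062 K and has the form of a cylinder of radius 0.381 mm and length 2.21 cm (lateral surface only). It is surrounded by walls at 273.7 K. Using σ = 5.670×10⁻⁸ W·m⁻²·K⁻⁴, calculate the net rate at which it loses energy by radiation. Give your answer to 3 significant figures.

Net loss ≈ 88.1 W

Lateral area A = 2πrL = 2π×3.81×10⁻⁴×0.0221 = 5.29050×10⁻⁵ m².
Net radiated power P_net = εσA(T⁴ − T₀⁴) = 0.334×5.670×10⁻⁸×5.29050×10⁻⁵×(3062⁴ − 273.7⁴).
T⁴ − T₀⁴ = 8.79065×10¹³ − 5.61176×10⁹ = 8.79009×10¹³ K⁴, so P_net = 88.1 W.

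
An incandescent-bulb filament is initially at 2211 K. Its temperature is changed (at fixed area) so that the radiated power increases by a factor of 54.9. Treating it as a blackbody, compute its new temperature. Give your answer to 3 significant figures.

P ∝ T⁴, so T₂/T₁ = (P₂/P₁)^(1/4) = (54.9)^(1/4) = 2.72203.
T₂ = 2211 × 2.72203 = 6.02×10³ K.

T₂ ≈ 6.02×10³ K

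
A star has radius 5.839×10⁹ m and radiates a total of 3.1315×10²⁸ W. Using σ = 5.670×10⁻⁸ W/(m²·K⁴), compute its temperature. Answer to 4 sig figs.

T ≈ 5992 K

Surface area A = 4πR² = 4π(5.839×10⁹ m)² = 4.28437×10²⁰ m².
P = σAT⁴ ⇒ T = (P/(σA))^(1/4) = (3.1315×10²⁸/(5.670×10⁻⁸×4.28437×10²⁰))^(1/4) = 5992 K.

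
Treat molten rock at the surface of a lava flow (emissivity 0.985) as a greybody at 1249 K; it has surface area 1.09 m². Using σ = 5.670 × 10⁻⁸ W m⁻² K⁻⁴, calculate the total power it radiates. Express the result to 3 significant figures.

Area A = 1.09 m².
P = εσAT⁴ = 0.985 × 5.670×10⁻⁸ × 1.09 × (1249)⁴ = 1.48×10⁵ W.

P ≈ 1.48×10⁵ W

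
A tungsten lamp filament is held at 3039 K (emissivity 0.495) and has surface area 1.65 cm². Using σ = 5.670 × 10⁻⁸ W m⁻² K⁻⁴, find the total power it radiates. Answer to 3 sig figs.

P ≈ 395 W

Area A = 1.65 cm² = 1.65×10⁻⁴ m².
P = εσAT⁴ = 0.495 × 5.670×10⁻⁸ × 1.65×10⁻⁴ × (3039)⁴ = 395 W.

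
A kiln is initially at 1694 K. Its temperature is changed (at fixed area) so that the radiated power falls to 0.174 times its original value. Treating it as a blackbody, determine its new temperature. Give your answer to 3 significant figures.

T₂ ≈ 1.09×10³ K

P ∝ T⁴, so T₂/T₁ = (P₂/P₁)^(1/4) = (0.174)^(1/4) = 0.645858.
T₂ = 1694 × 0.645858 = 1.09×10³ K.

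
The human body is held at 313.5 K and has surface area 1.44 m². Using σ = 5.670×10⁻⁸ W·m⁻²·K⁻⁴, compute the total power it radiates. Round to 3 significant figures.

P ≈ 789 W

Area A = 1.44 m².
P = σAT⁴ = 5.670×10⁻⁸ × 1.44 × (313.5)⁴ = 789 W.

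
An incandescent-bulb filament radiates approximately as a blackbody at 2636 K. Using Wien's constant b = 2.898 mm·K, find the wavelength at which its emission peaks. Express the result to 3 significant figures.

Wien's displacement law: λ_max = b/T = (2.898×10⁻³ m·K)/(2636 K) = 1.099×10⁻⁶ m.
That is 1.10×10³ nm, in the infrared range.

λ_max ≈ 1.10×10³ nm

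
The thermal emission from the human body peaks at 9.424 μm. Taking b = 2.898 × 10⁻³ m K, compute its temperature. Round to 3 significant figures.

Wien's law gives T = b/λ_max = (2.898×10⁻³ m·K)/(9.424×10⁻⁶ m) = 308 K.

T ≈ 308 K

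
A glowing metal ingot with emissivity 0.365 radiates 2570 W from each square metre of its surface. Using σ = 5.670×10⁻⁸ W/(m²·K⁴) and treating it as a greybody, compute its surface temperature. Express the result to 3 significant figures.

T ≈ 594 K

I = εσT⁴, so T = (I/εσ)^(1/4) = (2570/(0.365×5.670×10⁻⁸))^(1/4) = 594 K.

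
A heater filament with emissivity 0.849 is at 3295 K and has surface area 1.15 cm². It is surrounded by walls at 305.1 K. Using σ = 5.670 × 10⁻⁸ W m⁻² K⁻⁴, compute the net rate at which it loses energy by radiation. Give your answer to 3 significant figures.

Net loss ≈ 652 W

Area A = 1.15 cm² = 1.15×10⁻⁴ m².
Net radiated power P_net = εσA(T⁴ − T₀⁴) = 0.849×5.670×10⁻⁸×1.15×10⁻⁴×(3295⁴ − 305.1⁴).
T⁴ − T₀⁴ = 1.17875×10¹⁴ − 8.66501×10⁹ = 1.17866×10¹⁴ K⁴, so P_net = 652 W.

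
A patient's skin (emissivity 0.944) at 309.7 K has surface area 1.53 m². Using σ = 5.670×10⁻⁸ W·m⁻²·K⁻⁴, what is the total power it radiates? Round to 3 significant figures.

P ≈ 753 W

Area A = 1.53 m².
P = εσAT⁴ = 0.944 × 5.670×10⁻⁸ × 1.53 × (309.7)⁴ = 753 W.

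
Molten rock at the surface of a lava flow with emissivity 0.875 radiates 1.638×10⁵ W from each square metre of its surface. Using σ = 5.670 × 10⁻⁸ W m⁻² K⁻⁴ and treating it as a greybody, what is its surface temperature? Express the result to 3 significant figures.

T ≈ 1.35×10³ K

I = εσT⁴, so T = (I/εσ)^(1/4) = (1.638×10⁵/(0.875×5.670×10⁻⁸))^(1/4) = 1.35×10³ K.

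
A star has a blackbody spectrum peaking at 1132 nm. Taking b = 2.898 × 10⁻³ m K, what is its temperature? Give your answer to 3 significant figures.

Wien's law gives T = b/λ_max = (2.898×10⁻³ m·K)/(1.132×10⁻⁶ m) = 2.56×10³ K.

T ≈ 2.56×10³ K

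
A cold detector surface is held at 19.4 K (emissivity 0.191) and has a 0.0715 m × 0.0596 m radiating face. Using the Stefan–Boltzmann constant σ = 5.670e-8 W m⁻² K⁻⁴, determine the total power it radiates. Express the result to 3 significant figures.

Area A = 0.0715 × 0.0596 = 4.2614×10⁻³ m².
P = εσAT⁴ = 0.191 × 5.670×10⁻⁸ × 4.2614×10⁻³ × (19.4)⁴ = 6.54×10⁻⁶ W.

P ≈ 6.54×10⁻⁶ W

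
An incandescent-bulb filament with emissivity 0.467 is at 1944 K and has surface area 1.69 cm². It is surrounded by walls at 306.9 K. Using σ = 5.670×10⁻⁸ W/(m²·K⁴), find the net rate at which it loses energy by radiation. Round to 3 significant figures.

Area A = 1.69 cm² = 1.69×10⁻⁴ m².
Net radiated power P_net = εσA(T⁴ − T₀⁴) = 0.467×5.670×10⁻⁸×1.69×10⁻⁴×(1944⁴ − 306.9⁴).
T⁴ − T₀⁴ = 1.42819×10¹³ − 8.87131×10⁹ = 1.42730×10¹³ K⁴, so P_net = 63.9 W.

Net loss ≈ 63.9 W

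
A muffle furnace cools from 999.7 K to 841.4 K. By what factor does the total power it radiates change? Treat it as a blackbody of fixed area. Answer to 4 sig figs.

P₂/P₁ ≈ 0.5018

P ∝ T⁴, so P₂/P₁ = (T₂/T₁)⁴ = (841.4/999.7)⁴ = (0.841652)⁴ = 0.5018.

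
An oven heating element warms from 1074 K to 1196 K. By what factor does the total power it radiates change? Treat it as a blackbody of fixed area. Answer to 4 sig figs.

P₂/P₁ ≈ 1.538

P ∝ T⁴, so P₂/P₁ = (T₂/T₁)⁴ = (1196/1074)⁴ = (1.11359)⁴ = 1.538.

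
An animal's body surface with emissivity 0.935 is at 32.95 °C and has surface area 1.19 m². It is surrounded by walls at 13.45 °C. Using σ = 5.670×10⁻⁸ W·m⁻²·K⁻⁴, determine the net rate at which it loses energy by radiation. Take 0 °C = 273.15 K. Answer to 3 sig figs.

T = 32.95 °C + 273.15 = 306.10 K.
Surroundings: T = 13.45 °C + 273.15 = 286.60 K.
Area A = 1.19 m².
Net radiated power P_net = εσA(T⁴ − T₀⁴) = 0.935×5.670×10⁻⁸×1.19×(306.10⁴ − 286.60⁴).
T⁴ − T₀⁴ = 8.77917×10⁹ − 6.74691×10⁹ = 2.03226×10⁹ K⁴, so P_net = 128 W.

Net loss ≈ 128 W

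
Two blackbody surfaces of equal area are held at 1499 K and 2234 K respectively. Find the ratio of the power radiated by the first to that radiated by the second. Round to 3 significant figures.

P₁/P₂ ≈ 0.203

With equal areas, P₁/P₂ = (T₁/T₂)⁴ = (1499/2234)⁴ = 0.203.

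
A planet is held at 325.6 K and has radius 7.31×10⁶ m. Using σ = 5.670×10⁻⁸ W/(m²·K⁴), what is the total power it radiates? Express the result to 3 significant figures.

Surface area A = 4πR² = 4π(7.31×10⁶ m)² = 6.71498×10¹⁴ m².
P = σAT⁴ = 5.670×10⁻⁸ × 6.71498×10¹⁴ × (325.6)⁴ = 4.28×10¹⁷ W.

P ≈ 4.28×10¹⁷ W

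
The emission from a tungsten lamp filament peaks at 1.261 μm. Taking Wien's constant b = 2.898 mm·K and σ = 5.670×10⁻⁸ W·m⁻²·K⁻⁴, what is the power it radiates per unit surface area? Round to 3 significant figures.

I ≈ 1.58×10⁶ W/m²

Wien's law: T = b/λ_max = 2.898×10⁻³/1.261×10⁻⁶ = 2298.18 K.
Then I = σT⁴ = 5.670×10⁻⁸×(2298.18)⁴ = 1.58×10⁶ W/m².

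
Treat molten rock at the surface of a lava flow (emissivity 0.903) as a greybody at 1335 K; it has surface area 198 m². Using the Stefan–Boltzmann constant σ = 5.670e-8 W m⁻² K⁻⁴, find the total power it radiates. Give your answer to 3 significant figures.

P ≈ 3.22×10⁷ W

Area A = 198 m².
P = εσAT⁴ = 0.903 × 5.670×10⁻⁸ × 198 × (1335)⁴ = 3.22×10⁷ W.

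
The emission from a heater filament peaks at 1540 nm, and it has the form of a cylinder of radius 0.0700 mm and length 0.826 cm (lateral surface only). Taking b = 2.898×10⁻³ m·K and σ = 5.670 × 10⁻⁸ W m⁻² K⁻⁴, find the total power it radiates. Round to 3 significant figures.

Wien's law: T = b/λ_max = 2.898×10⁻³/1.540×10⁻⁶ = 1881.82 K.
Lateral area A = 2πrL = 2π×7.00×10⁻⁵×8.26×10⁻³ = 3.63294×10⁻⁶ m².
Then P = σAT⁴ = 5.670×10⁻⁸×3.63294×10⁻⁶×(1881.82)⁴ = 2.58 W.

P ≈ 2.58 W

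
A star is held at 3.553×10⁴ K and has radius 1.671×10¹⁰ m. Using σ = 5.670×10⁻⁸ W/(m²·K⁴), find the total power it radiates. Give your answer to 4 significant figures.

Surface area A = 4πR² = 4π(1.671×10¹⁰ m)² = 3.50883×10²¹ m².
P = σAT⁴ = 5.670×10⁻⁸ × 3.50883×10²¹ × (3.553×10⁴)⁴ = 3.170×10³² W.

P ≈ 3.170×10³² W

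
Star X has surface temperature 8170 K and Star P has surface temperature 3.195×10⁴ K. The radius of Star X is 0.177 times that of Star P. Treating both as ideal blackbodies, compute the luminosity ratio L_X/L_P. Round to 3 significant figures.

L ∝ R²T⁴, so L_X/L_P = (R_X/R_P)²(T_X/T_P)⁴ = (0.177)² × (8170/3.195×10⁴)⁴ = 0.031329 × 4.27568×10⁻³ = 1.34×10⁻⁴.

L_X/L_P ≈ 1.34×10⁻⁴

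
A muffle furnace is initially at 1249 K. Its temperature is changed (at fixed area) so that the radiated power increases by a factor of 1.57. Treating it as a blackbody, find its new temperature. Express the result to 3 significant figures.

P ∝ T⁴, so T₂/T₁ = (P₂/P₁)^(1/4) = (1.57)^(1/4) = 1.11937.
T₂ = 1249 × 1.11937 = 1.40×10³ K.

T₂ ≈ 1.40×10³ K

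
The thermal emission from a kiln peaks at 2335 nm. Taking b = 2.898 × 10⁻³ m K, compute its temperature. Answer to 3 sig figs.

T ≈ 1.24×10³ K

Wien's law gives T = b/λ_max = (2.898×10⁻³ m·K)/(2.335×10⁻⁶ m) = 1.24×10³ K.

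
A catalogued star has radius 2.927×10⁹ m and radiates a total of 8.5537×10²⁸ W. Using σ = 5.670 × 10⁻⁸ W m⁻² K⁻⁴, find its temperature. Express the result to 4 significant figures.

Surface area A = 4πR² = 4π(2.927×10⁹ m)² = 1.07660×10²⁰ m².
P = σAT⁴ ⇒ T = (P/(σA))^(1/4) = (8.5537×10²⁸/(5.670×10⁻⁸×1.07660×10²⁰))^(1/4) = 1.088×10⁴ K.

T ≈ 1.088×10⁴ K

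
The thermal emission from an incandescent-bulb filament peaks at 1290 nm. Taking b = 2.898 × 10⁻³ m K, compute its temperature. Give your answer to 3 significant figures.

Wien's law gives T = b/λ_max = (2.898×10⁻³ m·K)/(1.290×10⁻⁶ m) = 2.25×10³ K.

T ≈ 2.25×10³ K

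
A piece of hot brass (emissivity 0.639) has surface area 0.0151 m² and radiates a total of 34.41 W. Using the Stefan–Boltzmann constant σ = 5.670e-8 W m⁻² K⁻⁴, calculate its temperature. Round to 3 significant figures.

T ≈ 501 K

Area A = 0.0151 m².
P = εσAT⁴ ⇒ T = (P/(εσA))^(1/4) = (34.41/(0.639×5.670×10⁻⁸×0.0151))^(1/4) = 501 K.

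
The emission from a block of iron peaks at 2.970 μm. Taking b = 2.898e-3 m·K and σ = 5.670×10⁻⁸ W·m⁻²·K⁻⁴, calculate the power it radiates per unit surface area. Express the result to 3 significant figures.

I ≈ 5.14×10⁴ W/m²

Wien's law: T = b/λ_max = 2.898×10⁻³/2.970×10⁻⁶ = 975.758 K.
Then I = σT⁴ = 5.670×10⁻⁸×(975.758)⁴ = 5.14×10⁴ W/m².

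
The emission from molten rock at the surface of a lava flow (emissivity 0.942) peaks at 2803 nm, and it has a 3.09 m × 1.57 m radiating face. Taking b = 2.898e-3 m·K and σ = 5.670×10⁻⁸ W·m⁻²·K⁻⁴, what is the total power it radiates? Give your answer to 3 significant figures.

Wien's law: T = b/λ_max = 2.898×10⁻³/2.803×10⁻⁶ = 1033.89 K.
Area A = 3.09 × 1.57 = 4.8513 m².
Then P = εσAT⁴ = 0.942×5.670×10⁻⁸×4.8513×(1033.89)⁴ = 2.96×10⁵ W.

P ≈ 2.96×10⁵ W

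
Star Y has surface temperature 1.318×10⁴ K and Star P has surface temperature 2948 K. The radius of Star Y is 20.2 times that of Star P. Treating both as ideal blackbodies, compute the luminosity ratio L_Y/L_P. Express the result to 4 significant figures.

L_Y/L_P ≈ 1.630×10⁵

L ∝ R²T⁴, so L_Y/L_P = (R_Y/R_P)²(T_Y/T_P)⁴ = (20.2)² × (1.318×10⁴/2948)⁴ = 408.04 × 399.532 = 1.630×10⁵.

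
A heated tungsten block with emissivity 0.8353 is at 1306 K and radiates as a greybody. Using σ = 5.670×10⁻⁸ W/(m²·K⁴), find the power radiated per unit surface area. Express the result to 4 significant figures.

Stefan–Boltzmann: I = εσT⁴ = 0.8353 × 5.670×10⁻⁸ × (1306)⁴ = 1.378×10⁵ W/m².

I ≈ 1.378×10⁵ W/m²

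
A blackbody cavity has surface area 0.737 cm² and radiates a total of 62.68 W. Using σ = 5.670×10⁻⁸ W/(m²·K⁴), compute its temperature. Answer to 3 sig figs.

T ≈ 1.97×10³ K

Area A = 0.737 cm² = 7.37×10⁻⁵ m².
P = σAT⁴ ⇒ T = (P/(σA))^(1/4) = (62.68/(5.670×10⁻⁸×7.37×10⁻⁵))^(1/4) = 1.97×10³ K.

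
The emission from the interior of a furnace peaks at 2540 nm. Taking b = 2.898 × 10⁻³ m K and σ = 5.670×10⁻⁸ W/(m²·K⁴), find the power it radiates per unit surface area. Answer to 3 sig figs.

Wien's law: T = b/λ_max = 2.898×10⁻³/2.540×10⁻⁶ = 1140.94 K.
Then I = σT⁴ = 5.670×10⁻⁸×(1140.94)⁴ = 9.61×10⁴ W/m².

I ≈ 9.61×10⁴ W/m²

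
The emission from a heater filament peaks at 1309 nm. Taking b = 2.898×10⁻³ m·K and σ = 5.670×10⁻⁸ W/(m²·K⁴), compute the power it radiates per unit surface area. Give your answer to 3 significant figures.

I ≈ 1.36×10⁶ W/m²

Wien's law: T = b/λ_max = 2.898×10⁻³/1.309×10⁻⁶ = 2213.90 K.
Then I = σT⁴ = 5.670×10⁻⁸×(2213.90)⁴ = 1.36×10⁶ W/m².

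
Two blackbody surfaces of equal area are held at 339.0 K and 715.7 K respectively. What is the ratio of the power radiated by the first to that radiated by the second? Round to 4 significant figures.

With equal areas, P₁/P₂ = (T₁/T₂)⁴ = (339.0/715.7)⁴ = 0.05034.

P₁/P₂ ≈ 0.05034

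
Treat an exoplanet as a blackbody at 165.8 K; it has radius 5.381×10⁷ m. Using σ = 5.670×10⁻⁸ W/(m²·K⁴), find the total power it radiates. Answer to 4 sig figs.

P ≈ 1.559×10¹⁸ W

Surface area A = 4πR² = 4π(5.381×10⁷ m)² = 3.63861×10¹⁶ m².
P = σAT⁴ = 5.670×10⁻⁸ × 3.63861×10¹⁶ × (165.8)⁴ = 1.559×10¹⁸ W.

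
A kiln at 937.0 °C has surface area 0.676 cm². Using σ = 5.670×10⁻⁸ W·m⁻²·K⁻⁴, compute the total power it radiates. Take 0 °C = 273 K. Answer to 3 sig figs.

P ≈ 8.22 W

T = 937.0 °C + 273 = 1210.0 K.
Area A = 0.676 cm² = 6.76×10⁻⁵ m².
P = σAT⁴ = 5.670×10⁻⁸ × 6.76×10⁻⁵ × (1210.0)⁴ = 8.22 W.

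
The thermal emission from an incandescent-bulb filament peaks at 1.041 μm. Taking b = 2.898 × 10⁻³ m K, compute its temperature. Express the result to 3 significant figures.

T ≈ 2.78×10³ K

Wien's law gives T = b/λ_max = (2.898×10⁻³ m·K)/(1.041×10⁻⁶ m) = 2.78×10³ K.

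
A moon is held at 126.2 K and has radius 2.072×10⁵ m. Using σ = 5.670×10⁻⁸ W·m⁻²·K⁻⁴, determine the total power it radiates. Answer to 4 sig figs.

Surface area A = 4πR² = 4π(2.072×10⁵ m)² = 5.39497×10¹¹ m².
P = σAT⁴ = 5.670×10⁻⁸ × 5.39497×10¹¹ × (126.2)⁴ = 7.759×10¹² W.

P ≈ 7.759×10¹² W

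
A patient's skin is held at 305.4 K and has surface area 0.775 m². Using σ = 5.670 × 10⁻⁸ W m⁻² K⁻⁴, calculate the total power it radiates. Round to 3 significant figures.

Area A = 0.775 m².
P = σAT⁴ = 5.670×10⁻⁸ × 0.775 × (305.4)⁴ = 382 W.

P ≈ 382 W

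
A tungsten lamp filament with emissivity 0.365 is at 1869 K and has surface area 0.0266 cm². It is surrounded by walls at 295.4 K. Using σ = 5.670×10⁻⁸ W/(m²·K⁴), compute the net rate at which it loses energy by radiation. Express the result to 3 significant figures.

Area A = 0.0266 cm² = 2.66×10⁻⁶ m².
Net radiated power P_net = εσA(T⁴ − T₀⁴) = 0.365×5.670×10⁻⁸×2.66×10⁻⁶×(1869⁴ − 295.4⁴).
T⁴ − T₀⁴ = 1.22022×10¹³ − 7.61451×10⁹ = 1.21946×10¹³ K⁴, so P_net = 0.671 W.

Net loss ≈ 0.671 W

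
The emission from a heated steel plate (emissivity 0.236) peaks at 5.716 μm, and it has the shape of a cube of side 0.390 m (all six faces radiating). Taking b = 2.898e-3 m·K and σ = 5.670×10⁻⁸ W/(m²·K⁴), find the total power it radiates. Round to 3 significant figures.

P ≈ 807 W

Wien's law: T = b/λ_max = 2.898×10⁻³/5.716×10⁻⁶ = 506.998 K.
Area A = 6s² = 6×(0.390 m)² = 0.9126 m².
Then P = εσAT⁴ = 0.236×5.670×10⁻⁸×0.9126×(506.998)⁴ = 807 W.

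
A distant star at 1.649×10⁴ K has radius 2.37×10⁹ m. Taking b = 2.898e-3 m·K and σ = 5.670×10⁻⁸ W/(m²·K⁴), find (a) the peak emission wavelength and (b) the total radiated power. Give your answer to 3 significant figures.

λ_max ≈ 176 nm; P ≈ 2.96×10²⁹ W

(a) λ_max = b/T = 2.898×10⁻³/1.649×10⁴ = 1.757×10⁻⁷ m = 176 nm.
Surface area A = 4πR² = 4π(2.37×10⁹ m)² = 7.05840×10¹⁹ m².
(b) P = σAT⁴ = 5.670×10⁻⁸×7.05840×10¹⁹×(1.649×10⁴)⁴ = 2.96×10²⁹ W.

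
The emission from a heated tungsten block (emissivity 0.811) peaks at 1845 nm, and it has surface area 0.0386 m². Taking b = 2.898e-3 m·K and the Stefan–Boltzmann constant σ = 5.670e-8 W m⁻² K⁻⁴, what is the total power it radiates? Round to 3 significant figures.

Wien's law: T = b/λ_max = 2.898×10⁻³/1.845×10⁻⁶ = 1570.73 K.
Area A = 0.0386 m².
Then P = εσAT⁴ = 0.811×5.670×10⁻⁸×0.0386×(1570.73)⁴ = 1.08×10⁴ W.

P ≈ 1.08×10⁴ W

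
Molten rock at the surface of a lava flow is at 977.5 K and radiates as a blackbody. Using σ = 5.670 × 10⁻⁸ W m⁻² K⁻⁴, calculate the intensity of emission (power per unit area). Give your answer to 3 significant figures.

Stefan–Boltzmann: I = σT⁴ = 5.670×10⁻⁸ × (977.5)⁴ = 5.18×10⁴ W/m².

I ≈ 5.18×10⁴ W/m²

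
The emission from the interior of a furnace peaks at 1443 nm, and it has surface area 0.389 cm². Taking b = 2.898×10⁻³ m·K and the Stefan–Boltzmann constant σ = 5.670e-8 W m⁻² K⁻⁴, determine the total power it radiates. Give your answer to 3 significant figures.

P ≈ 35.9 W

Wien's law: T = b/λ_max = 2.898×10⁻³/1.443×10⁻⁶ = 2008.32 K.
Area A = 0.389 cm² = 3.89×10⁻⁵ m².
Then P = σAT⁴ = 5.670×10⁻⁸×3.89×10⁻⁵×(2008.32)⁴ = 35.9 W.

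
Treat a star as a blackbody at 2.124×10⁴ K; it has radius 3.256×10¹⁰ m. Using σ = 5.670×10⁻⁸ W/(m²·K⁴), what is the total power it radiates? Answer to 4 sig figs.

Surface area A = 4πR² = 4π(3.256×10¹⁰ m)² = 1.33223×10²² m².
P = σAT⁴ = 5.670×10⁻⁸ × 1.33223×10²² × (2.124×10⁴)⁴ = 1.537×10³² W.

P ≈ 1.537×10³² W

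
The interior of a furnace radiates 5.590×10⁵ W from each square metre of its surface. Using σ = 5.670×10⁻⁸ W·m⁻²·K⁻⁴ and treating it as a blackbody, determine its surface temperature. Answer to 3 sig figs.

I = σT⁴, so T = (I/σ)^(1/4) = (5.590×10⁵/(5.670×10⁻⁸))^(1/4) = 1.77×10³ K.

T ≈ 1.77×10³ K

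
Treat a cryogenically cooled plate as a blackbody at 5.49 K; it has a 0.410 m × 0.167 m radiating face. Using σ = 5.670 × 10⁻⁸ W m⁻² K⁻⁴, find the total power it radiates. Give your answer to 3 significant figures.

P ≈ 3.53×10⁻⁶ W

Area A = 0.410 × 0.167 = 0.06847 m².
P = σAT⁴ = 5.670×10⁻⁸ × 0.06847 × (5.49)⁴ = 3.53×10⁻⁶ W.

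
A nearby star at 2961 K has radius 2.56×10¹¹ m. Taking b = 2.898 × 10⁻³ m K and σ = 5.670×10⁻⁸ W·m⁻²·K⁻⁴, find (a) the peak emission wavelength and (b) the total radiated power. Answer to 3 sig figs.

λ_max ≈ 979 nm; P ≈ 3.59×10³⁰ W

(a) λ_max = b/T = 2.898×10⁻³/2961 = 9.787×10⁻⁷ m = 979 nm.
Surface area A = 4πR² = 4π(2.56×10¹¹ m)² = 8.23550×10²³ m².
(b) P = σAT⁴ = 5.670×10⁻⁸×8.23550×10²³×(2961)⁴ = 3.59×10³⁰ W.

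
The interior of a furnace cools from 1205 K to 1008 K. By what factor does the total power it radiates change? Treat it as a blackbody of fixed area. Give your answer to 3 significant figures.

P₂/P₁ ≈ 0.490

P ∝ T⁴, so P₂/P₁ = (T₂/T₁)⁴ = (1008/1205)⁴ = (0.836515)⁴ = 0.490.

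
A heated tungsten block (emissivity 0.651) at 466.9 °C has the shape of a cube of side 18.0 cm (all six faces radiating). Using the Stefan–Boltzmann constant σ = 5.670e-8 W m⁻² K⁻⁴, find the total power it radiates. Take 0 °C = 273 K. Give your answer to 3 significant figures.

P ≈ 2.15×10³ W

T = 466.9 °C + 273 = 739.9 K.
Area A = 6s² = 6×(0.180 m)² = 0.1944 m².
P = εσAT⁴ = 0.651 × 5.670×10⁻⁸ × 0.1944 × (739.9)⁴ = 2.15×10³ W.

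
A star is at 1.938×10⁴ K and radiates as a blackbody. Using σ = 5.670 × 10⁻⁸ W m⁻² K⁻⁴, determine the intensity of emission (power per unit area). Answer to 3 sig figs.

I ≈ 8.00×10⁹ W/m²

Stefan–Boltzmann: I = σT⁴ = 5.670×10⁻⁸ × (1.938×10⁴)⁴ = 8.00×10⁹ W/m².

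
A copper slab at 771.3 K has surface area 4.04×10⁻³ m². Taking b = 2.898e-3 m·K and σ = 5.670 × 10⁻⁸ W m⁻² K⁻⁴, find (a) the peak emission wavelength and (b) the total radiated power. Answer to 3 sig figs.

(a) λ_max = b/T = 2.898×10⁻³/771.3 = 3.757×10⁻⁶ m = 3.76 μm.
Area A = 4.04×10⁻³ m².
(b) P = σAT⁴ = 5.670×10⁻⁸×4.04×10⁻³×(771.3)⁴ = 81.1 W.

λ_max ≈ 3.76 μm; P ≈ 81.1 W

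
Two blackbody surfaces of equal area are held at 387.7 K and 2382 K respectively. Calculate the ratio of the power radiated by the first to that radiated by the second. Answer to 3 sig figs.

P₁/P₂ ≈ 7.02×10⁻⁴

With equal areas, P₁/P₂ = (T₁/T₂)⁴ = (387.7/2382)⁴ = 7.02×10⁻⁴.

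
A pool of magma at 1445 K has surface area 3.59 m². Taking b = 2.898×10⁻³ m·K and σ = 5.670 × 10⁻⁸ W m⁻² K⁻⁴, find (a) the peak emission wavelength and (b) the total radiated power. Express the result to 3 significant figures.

λ_max ≈ 2.01 μm; P ≈ 8.87×10⁵ W

(a) λ_max = b/T = 2.898×10⁻³/1445 = 2.006×10⁻⁶ m = 2.01 μm.
Area A = 3.59 m².
(b) P = σAT⁴ = 5.670×10⁻⁸×3.59×(1445)⁴ = 8.87×10⁵ W.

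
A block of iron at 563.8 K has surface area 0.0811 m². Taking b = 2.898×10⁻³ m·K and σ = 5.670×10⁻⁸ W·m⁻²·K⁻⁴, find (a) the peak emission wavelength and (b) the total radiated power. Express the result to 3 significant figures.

λ_max ≈ 5.14 μm; P ≈ 465 W

(a) λ_max = b/T = 2.898×10⁻³/563.8 = 5.140×10⁻⁶ m = 5.14 μm.
Area A = 0.0811 m².
(b) P = σAT⁴ = 5.670×10⁻⁸×0.0811×(563.8)⁴ = 465 W.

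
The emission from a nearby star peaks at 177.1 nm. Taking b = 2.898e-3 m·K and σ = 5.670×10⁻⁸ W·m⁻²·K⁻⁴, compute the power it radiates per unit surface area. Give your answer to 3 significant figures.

I ≈ 4.07×10⁹ W/m²

Wien's law: T = b/λ_max = 2.898×10⁻³/1.771×10⁻⁷ = 16363.6 K.
Then I = σT⁴ = 5.670×10⁻⁸×(16363.6)⁴ = 4.07×10⁹ W/m².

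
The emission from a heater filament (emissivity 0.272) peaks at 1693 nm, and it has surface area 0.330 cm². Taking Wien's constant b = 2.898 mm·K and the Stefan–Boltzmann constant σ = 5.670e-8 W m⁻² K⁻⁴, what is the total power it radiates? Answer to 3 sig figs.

Wien's law: T = b/λ_max = 2.898×10⁻³/1.693×10⁻⁶ = 1711.75 K.
Area A = 0.330 cm² = 3.30×10⁻⁵ m².
Then P = εσAT⁴ = 0.272×5.670×10⁻⁸×3.30×10⁻⁵×(1711.75)⁴ = 4.37 W.

P ≈ 4.37 W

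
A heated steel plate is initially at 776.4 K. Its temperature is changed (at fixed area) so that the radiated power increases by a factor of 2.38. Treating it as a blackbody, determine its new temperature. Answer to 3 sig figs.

P ∝ T⁴, so T₂/T₁ = (P₂/P₁)^(1/4) = (2.38)^(1/4) = 1.24206.
T₂ = 776.4 × 1.24206 = 964 K.

T₂ ≈ 964 K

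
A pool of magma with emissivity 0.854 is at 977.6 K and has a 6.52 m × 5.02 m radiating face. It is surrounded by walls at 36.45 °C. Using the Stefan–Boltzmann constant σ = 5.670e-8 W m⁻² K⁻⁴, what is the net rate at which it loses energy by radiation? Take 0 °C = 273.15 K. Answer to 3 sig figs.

Surroundings: T = 36.45 °C + 273.15 = 309.60 K.
Area A = 6.52 × 5.02 = 32.7304 m².
Net radiated power P_net = εσA(T⁴ − T₀⁴) = 0.854×5.670×10⁻⁸×32.7304×(977.6⁴ − 309.60⁴).
T⁴ − T₀⁴ = 9.13366×10¹¹ − 9.18764×10⁹ = 9.04178×10¹¹ K⁴, so P_net = 1.43×10⁶ W.

Net loss ≈ 1.43×10⁶ W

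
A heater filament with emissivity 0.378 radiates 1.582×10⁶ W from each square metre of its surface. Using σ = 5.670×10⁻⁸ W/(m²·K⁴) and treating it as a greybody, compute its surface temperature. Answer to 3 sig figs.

T ≈ 2.93×10³ K

I = εσT⁴, so T = (I/εσ)^(1/4) = (1.582×10⁶/(0.378×5.670×10⁻⁸))^(1/4) = 2.93×10³ K.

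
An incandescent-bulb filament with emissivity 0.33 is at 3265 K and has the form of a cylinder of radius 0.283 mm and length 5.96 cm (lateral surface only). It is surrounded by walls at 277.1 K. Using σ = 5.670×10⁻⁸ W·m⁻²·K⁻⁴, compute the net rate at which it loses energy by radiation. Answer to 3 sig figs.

Lateral area A = 2πrL = 2π×2.83×10⁻⁴×0.0596 = 1.05977×10⁻⁴ m².
Net radiated power P_net = εσA(T⁴ − T₀⁴) = 0.33×5.670×10⁻⁸×1.05977×10⁻⁴×(3265⁴ − 277.1⁴).
T⁴ − T₀⁴ = 1.13640×10¹⁴ − 5.89585×10⁹ = 1.13634×10¹⁴ K⁴, so P_net = 225 W.

Net loss ≈ 225 W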